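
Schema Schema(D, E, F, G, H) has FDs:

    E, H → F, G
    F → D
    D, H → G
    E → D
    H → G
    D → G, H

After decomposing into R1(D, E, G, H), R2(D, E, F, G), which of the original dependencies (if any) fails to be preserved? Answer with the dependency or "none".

none

E, H → F, G: restricted closure across fragments reaches F, G.
F → D lies within R2.
D, H → G lies within R1.
E → D lies within R1.
H → G lies within R1.
D → G, H lies within R1.
Every dependency is enforceable on the fragments, so the decomposition is dependency-preserving.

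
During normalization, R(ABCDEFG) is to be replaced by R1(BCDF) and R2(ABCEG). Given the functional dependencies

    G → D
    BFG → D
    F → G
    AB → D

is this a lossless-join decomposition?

Common attributes: R1 ∩ R2 = {BC}.
No dependency enlarges {BC}, so (BC)⁺ = {BC}.
The closure contains neither all of R1 = {BCDF} nor all of R2 = {ABCEG}, so the common attributes are not a superkey of either fragment. The join is lossy.

No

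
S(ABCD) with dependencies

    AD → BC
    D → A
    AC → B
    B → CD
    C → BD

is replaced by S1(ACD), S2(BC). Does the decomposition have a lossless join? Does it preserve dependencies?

Lossless test: (C)⁺ = {ABCD}, which contains all of one fragment — lossless.
Dependency preservation: AD → BC; AC → B; B → CD; C → BD are not contained in any single fragment, but the restricted closure of each left-hand side across the fragments still reaches the right-hand side; the remaining FDs each lie inside some fragment. All dependencies are preserved.

lossless and dependency-preserving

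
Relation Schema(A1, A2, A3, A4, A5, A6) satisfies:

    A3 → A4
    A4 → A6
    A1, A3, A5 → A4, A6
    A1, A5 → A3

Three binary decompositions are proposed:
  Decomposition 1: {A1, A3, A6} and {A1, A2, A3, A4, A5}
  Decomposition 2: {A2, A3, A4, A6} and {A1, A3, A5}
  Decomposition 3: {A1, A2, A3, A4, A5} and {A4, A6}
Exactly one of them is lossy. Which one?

Decomposition 1: common = {A1, A3}, closure = {A1, A3, A4, A6} → lossless.
Decomposition 2: common = {A3}, closure = {A3, A4, A6} → lossy.
Decomposition 3: common = {A4}, closure = {A4, A6} → lossless.

Decomposition 2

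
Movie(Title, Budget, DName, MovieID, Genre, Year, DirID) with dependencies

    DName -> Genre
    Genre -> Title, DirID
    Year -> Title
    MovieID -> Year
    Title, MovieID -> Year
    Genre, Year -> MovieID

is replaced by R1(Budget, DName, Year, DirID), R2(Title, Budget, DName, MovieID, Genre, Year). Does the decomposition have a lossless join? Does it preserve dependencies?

lossless but not dependency-preserving

Lossless test: (Budget, DName, Year)⁺ = {Title, Budget, DName, MovieID, Genre, Year, DirID}, which contains all of one fragment — lossless.
Dependency preservation: the restricted closure of {Genre} across the fragments never reaches {Title, DirID}, so Genre → Title, DirID cannot be enforced without a join — not preserved.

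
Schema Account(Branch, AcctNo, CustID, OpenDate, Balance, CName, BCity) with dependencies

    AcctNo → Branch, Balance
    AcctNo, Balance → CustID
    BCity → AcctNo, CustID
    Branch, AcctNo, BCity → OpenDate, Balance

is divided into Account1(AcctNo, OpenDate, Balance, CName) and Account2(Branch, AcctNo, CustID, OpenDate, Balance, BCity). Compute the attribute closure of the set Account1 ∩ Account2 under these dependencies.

Branch, AcctNo, CustID, OpenDate, Balance

Account1 ∩ Account2 = {AcctNo, OpenDate, Balance}.
AcctNo → Branch, Balance applies, adding Branch
AcctNo, Balance → CustID applies, adding CustID
Closure: {Branch, AcctNo, CustID, OpenDate, Balance}.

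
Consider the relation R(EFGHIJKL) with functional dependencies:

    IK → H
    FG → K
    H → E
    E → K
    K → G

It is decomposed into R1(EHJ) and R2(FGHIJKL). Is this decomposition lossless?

Yes

Common attributes: R1 ∩ R2 = {HJ}.
Closure of {HJ}: H → E applies, adding E; E → K applies, adding K; K → G applies, adding G. So (HJ)⁺ = {EGHJK}.
This closure contains every attribute of R1, so R1 ∩ R2 → R1. The join is lossless.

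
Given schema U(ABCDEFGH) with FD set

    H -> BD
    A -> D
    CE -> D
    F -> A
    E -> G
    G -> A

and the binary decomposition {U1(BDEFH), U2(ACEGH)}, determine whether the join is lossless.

Common attributes: U1 ∩ U2 = {EH}.
Closure of {EH}: H → BD applies, adding BD; E → G applies, adding G; G → A applies, adding A. So (EH)⁺ = {ABDEGH}.
The closure contains neither all of U1 = {BDEFH} nor all of U2 = {ACEGH}, so the common attributes are not a superkey of either fragment. The join is lossy.

No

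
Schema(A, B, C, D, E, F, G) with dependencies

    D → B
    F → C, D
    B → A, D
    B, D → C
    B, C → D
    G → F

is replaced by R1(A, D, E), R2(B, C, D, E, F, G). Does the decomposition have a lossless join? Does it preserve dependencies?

lossless and dependency-preserving

Lossless test: (D, E)⁺ = {A, B, C, D, E}, which contains all of one fragment — lossless.
Dependency preservation: B → A, D is not contained in any single fragment, but the restricted closure of its left-hand side across the fragments still reaches the right-hand side; the remaining FDs each lie inside some fragment. All dependencies are preserved.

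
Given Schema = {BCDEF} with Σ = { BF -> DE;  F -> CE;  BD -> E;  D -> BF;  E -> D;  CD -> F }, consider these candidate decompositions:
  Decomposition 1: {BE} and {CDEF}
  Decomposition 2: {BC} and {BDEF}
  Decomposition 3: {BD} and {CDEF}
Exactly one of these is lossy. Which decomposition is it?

Decomposition 1: common = {E}, closure = {BCDEF} → lossless.
Decomposition 2: common = {B}, closure = {B} → lossy.
Decomposition 3: common = {D}, closure = {BCDEF} → lossless.

Decomposition 2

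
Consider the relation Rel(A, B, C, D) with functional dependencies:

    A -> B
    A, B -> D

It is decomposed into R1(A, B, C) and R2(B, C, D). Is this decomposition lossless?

No

Common attributes: R1 ∩ R2 = {B, C}.
No dependency enlarges {B, C}, so (B, C)⁺ = {B, C}.
The closure contains neither all of R1 = {A, B, C} nor all of R2 = {B, C, D}, so the common attributes are not a superkey of either fragment. The join is lossy.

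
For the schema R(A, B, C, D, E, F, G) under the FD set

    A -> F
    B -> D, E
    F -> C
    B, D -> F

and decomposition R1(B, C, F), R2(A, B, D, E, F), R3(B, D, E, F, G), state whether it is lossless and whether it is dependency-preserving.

lossy but dependency-preserving

Lossless test (chase): Rows 1 and 2 agree on B; apply B→D, E and equate their D, E entries. Rows 1 and 2 agree on F; apply F→C and equate their C entries. Rows 1 and 3 agree on F; apply F→C and equate their C entries. No row becomes fully distinguished — the join is lossy.
Dependency preservation: every FD's attributes lie within a single fragment, so each can be enforced locally — preserved.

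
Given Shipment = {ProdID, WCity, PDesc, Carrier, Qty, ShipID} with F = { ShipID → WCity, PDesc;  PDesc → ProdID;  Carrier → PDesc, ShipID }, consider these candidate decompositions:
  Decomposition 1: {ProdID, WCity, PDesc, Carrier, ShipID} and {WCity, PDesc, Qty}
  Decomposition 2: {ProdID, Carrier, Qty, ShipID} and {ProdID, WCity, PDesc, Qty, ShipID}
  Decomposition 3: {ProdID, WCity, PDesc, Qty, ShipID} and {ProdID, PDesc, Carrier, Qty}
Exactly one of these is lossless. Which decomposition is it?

Decomposition 1: common = {WCity, PDesc}, closure = {ProdID, WCity, PDesc} → lossy.
Decomposition 2: common = {ProdID, Qty, ShipID}, closure = {ProdID, WCity, PDesc, Qty, ShipID} → lossless.
Decomposition 3: common = {ProdID, PDesc, Qty}, closure = {ProdID, PDesc, Qty} → lossy.

Decomposition 2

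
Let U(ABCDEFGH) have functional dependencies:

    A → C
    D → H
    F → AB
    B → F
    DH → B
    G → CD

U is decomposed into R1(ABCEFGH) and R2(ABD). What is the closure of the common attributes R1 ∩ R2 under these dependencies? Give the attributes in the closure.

R1 ∩ R2 = {AB}.
A → C applies, adding C
B → F applies, adding F
Closure: {ABCF}.

ABCF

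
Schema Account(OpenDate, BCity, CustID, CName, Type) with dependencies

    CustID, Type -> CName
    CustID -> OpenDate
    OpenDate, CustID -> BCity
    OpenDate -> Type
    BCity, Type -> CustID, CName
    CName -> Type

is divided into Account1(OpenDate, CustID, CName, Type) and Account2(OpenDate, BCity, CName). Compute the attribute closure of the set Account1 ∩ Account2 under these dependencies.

OpenDate, CName, Type

Account1 ∩ Account2 = {OpenDate, CName}.
OpenDate → Type applies, adding Type
Closure: {OpenDate, CName, Type}.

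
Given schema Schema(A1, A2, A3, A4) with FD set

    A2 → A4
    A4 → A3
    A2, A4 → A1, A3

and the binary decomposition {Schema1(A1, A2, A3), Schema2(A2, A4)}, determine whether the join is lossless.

Yes

Common attributes: Schema1 ∩ Schema2 = {A2}.
Closure of {A2}: A2 → A4 applies, adding A4; A4 → A3 applies, adding A3; A2, A4 → A1, A3 applies, adding A1. So (A2)⁺ = {A1, A2, A3, A4}.
This closure contains every attribute of Schema1, so Schema1 ∩ Schema2 → Schema1. The join is lossless.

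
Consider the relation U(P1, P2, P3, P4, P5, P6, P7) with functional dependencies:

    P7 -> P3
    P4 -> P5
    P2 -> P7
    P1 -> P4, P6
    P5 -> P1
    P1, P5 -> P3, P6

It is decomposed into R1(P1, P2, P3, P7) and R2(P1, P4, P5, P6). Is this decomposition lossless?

Yes

Common attributes: R1 ∩ R2 = {P1}.
Closure of {P1}: P1 → P4, P6 applies, adding P4, P6; P4 → P5 applies, adding P5; P1, P5 → P3, P6 applies, adding P3. So (P1)⁺ = {P1, P3, P4, P5, P6}.
This closure contains every attribute of R2, so R1 ∩ R2 → R2. The join is lossless.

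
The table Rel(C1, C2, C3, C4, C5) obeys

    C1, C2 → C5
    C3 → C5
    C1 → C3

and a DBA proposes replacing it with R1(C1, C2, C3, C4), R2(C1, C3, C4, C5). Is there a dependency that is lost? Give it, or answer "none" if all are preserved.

none

C1, C2 → C5: restricted closure across fragments reaches C5.
C3 → C5 lies within R2.
C1 → C3 lies within R1.
Every dependency is enforceable on the fragments, so the decomposition is dependency-preserving.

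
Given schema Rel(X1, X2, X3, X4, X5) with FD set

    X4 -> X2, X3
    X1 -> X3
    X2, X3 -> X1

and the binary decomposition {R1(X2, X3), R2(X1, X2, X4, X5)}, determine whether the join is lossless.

No

Common attributes: R1 ∩ R2 = {X2}.
No dependency enlarges {X2}, so (X2)⁺ = {X2}.
The closure contains neither all of R1 = {X2, X3} nor all of R2 = {X1, X2, X4, X5}, so the common attributes are not a superkey of either fragment. The join is lossy.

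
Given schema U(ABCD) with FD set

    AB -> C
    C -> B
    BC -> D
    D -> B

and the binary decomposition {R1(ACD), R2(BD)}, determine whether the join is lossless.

Yes

Common attributes: R1 ∩ R2 = {D}.
Closure of {D}: D → B applies, adding B. So (D)⁺ = {BD}.
This closure contains every attribute of R2, so R1 ∩ R2 → R2. The join is lossless.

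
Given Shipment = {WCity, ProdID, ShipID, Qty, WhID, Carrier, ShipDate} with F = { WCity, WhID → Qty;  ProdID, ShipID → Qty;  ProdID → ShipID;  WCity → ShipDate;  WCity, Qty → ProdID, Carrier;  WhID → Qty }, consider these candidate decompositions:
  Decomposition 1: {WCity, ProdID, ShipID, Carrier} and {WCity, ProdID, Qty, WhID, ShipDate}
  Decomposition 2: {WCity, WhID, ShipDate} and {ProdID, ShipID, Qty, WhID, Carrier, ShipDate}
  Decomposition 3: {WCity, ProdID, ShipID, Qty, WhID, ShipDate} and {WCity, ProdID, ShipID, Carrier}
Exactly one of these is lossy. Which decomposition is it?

Decomposition 2

Decomposition 1: common = {WCity, ProdID}, closure = {WCity, ProdID, ShipID, Qty, Carrier, ShipDate} → lossless.
Decomposition 2: common = {WhID, ShipDate}, closure = {Qty, WhID, ShipDate} → lossy.
Decomposition 3: common = {WCity, ProdID, ShipID}, closure = {WCity, ProdID, ShipID, Qty, Carrier, ShipDate} → lossless.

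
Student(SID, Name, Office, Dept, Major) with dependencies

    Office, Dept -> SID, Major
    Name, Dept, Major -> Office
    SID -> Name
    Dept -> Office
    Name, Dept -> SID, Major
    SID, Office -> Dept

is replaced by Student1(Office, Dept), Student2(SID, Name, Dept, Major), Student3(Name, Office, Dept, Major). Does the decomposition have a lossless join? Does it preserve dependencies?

lossless but not dependency-preserving

Lossless test (chase): Rows 1 and 3 agree on Office, Dept; apply Office, Dept→SID, Major and equate their SID, Major entries. Rows 2 and 3 agree on Name, Dept, Major; apply Name, Dept, Major→Office and equate their Office entries. Rows 1 and 3 agree on SID; apply SID→Name and equate their Name entries. Rows 1 and 2 agree on Name, Dept; apply Name, Dept→SID, Major and equate their SID, Major entries. Row 1 is now all distinguished symbols — the join is lossless.
Dependency preservation: the restricted closure of {SID, Office} across the fragments never reaches {Dept}, so SID, Office → Dept cannot be enforced without a join — not preserved.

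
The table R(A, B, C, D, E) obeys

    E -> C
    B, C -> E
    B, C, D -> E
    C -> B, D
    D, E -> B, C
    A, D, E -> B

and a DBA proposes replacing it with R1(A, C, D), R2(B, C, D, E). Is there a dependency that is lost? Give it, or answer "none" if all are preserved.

none

E → C lies within R2.
B, C → E lies within R2.
B, C, D → E lies within R2.
C → B, D lies within R2.
D, E → B, C lies within R2.
A, D, E → B: restricted closure across fragments reaches B.
Every dependency is enforceable on the fragments, so the decomposition is dependency-preserving.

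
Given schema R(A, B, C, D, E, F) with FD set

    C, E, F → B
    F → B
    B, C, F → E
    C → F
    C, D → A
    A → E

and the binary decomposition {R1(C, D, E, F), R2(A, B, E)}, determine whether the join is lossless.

No

Common attributes: R1 ∩ R2 = {E}.
No dependency enlarges {E}, so (E)⁺ = {E}.
The closure contains neither all of R1 = {C, D, E, F} nor all of R2 = {A, B, E}, so the common attributes are not a superkey of either fragment. The join is lossy.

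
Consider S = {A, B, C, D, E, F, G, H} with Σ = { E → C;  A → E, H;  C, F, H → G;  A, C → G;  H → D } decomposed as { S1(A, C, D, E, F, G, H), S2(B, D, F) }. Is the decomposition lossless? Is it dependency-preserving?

lossy but dependency-preserving

Lossless test: (D, F)⁺ = {D, F}, which is a superkey of neither fragment — lossy.
Dependency preservation: every FD's attributes lie within a single fragment, so each can be enforced locally — preserved.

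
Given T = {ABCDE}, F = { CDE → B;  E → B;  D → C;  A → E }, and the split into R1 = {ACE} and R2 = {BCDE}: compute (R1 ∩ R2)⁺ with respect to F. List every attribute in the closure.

R1 ∩ R2 = {CE}.
E → B applies, adding B
Closure: {BCE}.

BCE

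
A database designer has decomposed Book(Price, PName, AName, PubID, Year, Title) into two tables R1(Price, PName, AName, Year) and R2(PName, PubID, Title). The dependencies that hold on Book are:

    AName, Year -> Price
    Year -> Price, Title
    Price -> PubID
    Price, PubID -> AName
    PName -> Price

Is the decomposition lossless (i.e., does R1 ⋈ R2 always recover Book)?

Common attributes: R1 ∩ R2 = {PName}.
Closure of {PName}: PName → Price applies, adding Price; Price → PubID applies, adding PubID; Price, PubID → AName applies, adding AName. So (PName)⁺ = {Price, PName, AName, PubID}.
The closure contains neither all of R1 = {Price, PName, AName, Year} nor all of R2 = {PName, PubID, Title}, so the common attributes are not a superkey of either fragment. The join is lossy.

No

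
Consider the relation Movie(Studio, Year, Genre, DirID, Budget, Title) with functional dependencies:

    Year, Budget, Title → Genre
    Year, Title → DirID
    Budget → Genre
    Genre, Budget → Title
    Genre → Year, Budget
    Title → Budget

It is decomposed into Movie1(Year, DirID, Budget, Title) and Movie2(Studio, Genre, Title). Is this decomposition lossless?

Common attributes: Movie1 ∩ Movie2 = {Title}.
Closure of {Title}: Title → Budget applies, adding Budget; Budget → Genre applies, adding Genre; Genre → Year, Budget applies, adding Year; Year, Title → DirID applies, adding DirID. So (Title)⁺ = {Year, Genre, DirID, Budget, Title}.
This closure contains every attribute of Movie1, so Movie1 ∩ Movie2 → Movie1. The join is lossless.

Yes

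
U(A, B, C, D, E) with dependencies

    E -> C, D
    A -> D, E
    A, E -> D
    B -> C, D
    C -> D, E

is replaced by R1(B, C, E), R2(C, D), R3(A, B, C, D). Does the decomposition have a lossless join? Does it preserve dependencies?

Lossless test (chase): Rows 1 and 3 agree on B; apply B→C, D and equate their C, D entries. Rows 1 and 2 agree on C; apply C→D, E and equate their D, E entries. Rows 1 and 3 agree on C; apply C→D, E and equate their D, E entries. Row 3 is now all distinguished symbols — the join is lossless.
Dependency preservation: E → C, D; A → D, E; A, E → D; C → D, E are not contained in any single fragment, but the restricted closure of each left-hand side across the fragments still reaches the right-hand side; the remaining FDs each lie inside some fragment. All dependencies are preserved.

lossless and dependency-preserving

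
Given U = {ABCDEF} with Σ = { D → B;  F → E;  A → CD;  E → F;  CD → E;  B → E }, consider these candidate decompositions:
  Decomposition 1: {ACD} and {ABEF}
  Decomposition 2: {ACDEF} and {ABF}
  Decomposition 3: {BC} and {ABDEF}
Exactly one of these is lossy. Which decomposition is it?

Decomposition 3

Decomposition 1: common = {A}, closure = {ABCDEF} → lossless.
Decomposition 2: common = {AF}, closure = {ABCDEF} → lossless.
Decomposition 3: common = {B}, closure = {BEF} → lossy.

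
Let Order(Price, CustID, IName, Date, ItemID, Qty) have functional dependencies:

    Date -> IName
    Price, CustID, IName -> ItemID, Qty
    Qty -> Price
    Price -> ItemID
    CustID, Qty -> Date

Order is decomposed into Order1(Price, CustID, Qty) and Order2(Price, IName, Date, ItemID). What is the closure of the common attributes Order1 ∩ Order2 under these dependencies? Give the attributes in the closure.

Order1 ∩ Order2 = {Price}.
Price → ItemID applies, adding ItemID
Closure: {Price, ItemID}.

Price, ItemID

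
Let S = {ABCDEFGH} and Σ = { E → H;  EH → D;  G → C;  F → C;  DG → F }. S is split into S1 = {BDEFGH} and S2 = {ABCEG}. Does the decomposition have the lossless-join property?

Common attributes: S1 ∩ S2 = {BEG}.
Closure of {BEG}: E → H applies, adding H; EH → D applies, adding D; G → C applies, adding C; DG → F applies, adding F. So (BEG)⁺ = {BCDEFGH}.
This closure contains every attribute of S1, so S1 ∩ S2 → S1. The join is lossless.

Yes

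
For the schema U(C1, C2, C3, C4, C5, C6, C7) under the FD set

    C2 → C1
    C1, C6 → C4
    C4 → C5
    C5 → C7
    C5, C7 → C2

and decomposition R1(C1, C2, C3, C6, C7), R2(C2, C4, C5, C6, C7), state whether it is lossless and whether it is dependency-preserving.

lossless and dependency-preserving

Lossless test: (C2, C6, C7)⁺ = {C1, C2, C4, C5, C6, C7}, which contains all of one fragment — lossless.
Dependency preservation: C1, C6 → C4 is not contained in any single fragment, but the restricted closure of its left-hand side across the fragments still reaches the right-hand side; the remaining FDs each lie inside some fragment. All dependencies are preserved.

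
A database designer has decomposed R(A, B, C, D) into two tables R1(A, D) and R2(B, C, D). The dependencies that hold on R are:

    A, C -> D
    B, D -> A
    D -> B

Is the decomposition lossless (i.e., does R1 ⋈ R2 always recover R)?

Yes

Common attributes: R1 ∩ R2 = {D}.
Closure of {D}: D → B applies, adding B; B, D → A applies, adding A. So (D)⁺ = {A, B, D}.
This closure contains every attribute of R1, so R1 ∩ R2 → R1. The join is lossless.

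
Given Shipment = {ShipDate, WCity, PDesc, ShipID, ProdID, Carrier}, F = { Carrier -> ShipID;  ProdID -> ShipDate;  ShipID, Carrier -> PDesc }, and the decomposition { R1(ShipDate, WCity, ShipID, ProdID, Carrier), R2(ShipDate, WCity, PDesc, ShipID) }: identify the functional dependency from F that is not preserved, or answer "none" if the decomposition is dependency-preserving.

ShipID, Carrier -> PDesc

Check ShipID, Carrier → PDesc: no single fragment contains all of {PDesc, ShipID, Carrier}, and the restricted closure of {ShipID, Carrier} across the fragments never reaches {PDesc}.
Carrier → ShipID is preserved.
ProdID → ShipDate is preserved.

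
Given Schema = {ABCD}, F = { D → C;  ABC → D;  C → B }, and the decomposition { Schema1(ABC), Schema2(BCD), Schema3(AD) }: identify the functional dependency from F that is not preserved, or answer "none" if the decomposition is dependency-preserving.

ABC → D

Check ABC → D: no single fragment contains all of {ABCD}, and the restricted closure of {ABC} across the fragments never reaches {D}.
D → C is preserved.
C → B is preserved.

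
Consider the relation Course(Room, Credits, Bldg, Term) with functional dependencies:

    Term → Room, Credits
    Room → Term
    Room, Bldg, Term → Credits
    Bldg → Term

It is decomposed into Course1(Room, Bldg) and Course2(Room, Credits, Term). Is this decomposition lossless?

Yes

Common attributes: Course1 ∩ Course2 = {Room}.
Closure of {Room}: Room → Term applies, adding Term; Term → Room, Credits applies, adding Credits. So (Room)⁺ = {Room, Credits, Term}.
This closure contains every attribute of Course2, so Course1 ∩ Course2 → Course2. The join is lossless.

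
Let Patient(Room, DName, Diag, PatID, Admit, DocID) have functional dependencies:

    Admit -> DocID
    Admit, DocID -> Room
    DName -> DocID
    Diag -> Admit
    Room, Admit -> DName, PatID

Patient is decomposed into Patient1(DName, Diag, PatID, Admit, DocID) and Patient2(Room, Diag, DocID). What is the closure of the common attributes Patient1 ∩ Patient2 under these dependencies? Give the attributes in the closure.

Room, DName, Diag, PatID, Admit, DocID

Patient1 ∩ Patient2 = {Diag, DocID}.
Diag → Admit applies, adding Admit
Admit, DocID → Room applies, adding Room
Room, Admit → DName, PatID applies, adding DName, PatID
Closure: {Room, DName, Diag, PatID, Admit, DocID}.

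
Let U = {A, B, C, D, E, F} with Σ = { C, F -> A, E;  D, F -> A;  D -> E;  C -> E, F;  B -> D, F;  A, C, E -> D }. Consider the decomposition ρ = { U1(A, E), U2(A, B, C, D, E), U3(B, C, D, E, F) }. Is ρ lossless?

Yes

Chase test. Columns are A, B, C, D, E, F; row i has aⱼ where attribute j ∈ Ui, else bᵢⱼ.
Initial tableau (one row per fragment):
  row 1: a1 b12 b13 b14 a5 b16
  row 2: a1 a2 a3 a4 a5 b26
  row 3: b31 a2 a3 a4 a5 a6
Rows 2 and 3 agree on C; apply C→E, F and equate their E, F entries.
Rows 2 and 3 agree on C, F; apply C, F→A, E and equate their A, E entries.
Row 2 is now all distinguished symbols — the join is lossless.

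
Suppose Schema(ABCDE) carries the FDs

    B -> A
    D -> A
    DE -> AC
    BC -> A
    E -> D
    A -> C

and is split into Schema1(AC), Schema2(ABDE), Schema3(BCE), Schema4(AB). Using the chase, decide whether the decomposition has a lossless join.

Chase test. Columns are ABCDE; row i has aⱼ where attribute j ∈ Schemai, else bᵢⱼ.
Initial tableau (one row per fragment):
  row 1: a1 b12 a3 b14 b15
  row 2: a1 a2 b23 a4 a5
  row 3: b31 a2 a3 b34 a5
  row 4: a1 a2 b43 b44 b45
Rows 2 and 3 agree on B; apply B→A and equate their A entries.
Rows 2 and 3 agree on E; apply E→D and equate their D entries.
Rows 1 and 2 agree on A; apply A→C and equate their C entries.
Rows 1 and 4 agree on A; apply A→C and equate their C entries.
Row 2 is now all distinguished symbols — the join is lossless.

Yes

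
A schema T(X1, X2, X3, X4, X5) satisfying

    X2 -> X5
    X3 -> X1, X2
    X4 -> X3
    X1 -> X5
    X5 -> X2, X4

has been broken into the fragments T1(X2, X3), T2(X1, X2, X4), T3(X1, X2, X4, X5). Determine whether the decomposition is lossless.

Yes

Chase test. Columns are X1, X2, X3, X4, X5; row i has aⱼ where attribute j ∈ Ti, else bᵢⱼ.
Initial tableau (one row per fragment):
  row 1: b11 a2 a3 b14 b15
  row 2: a1 a2 b23 a4 b25
  row 3: a1 a2 b33 a4 a5
Rows 1 and 2 agree on X2; apply X2→X5 and equate their X5 entries.
Rows 1 and 3 agree on X2; apply X2→X5 and equate their X5 entries.
Rows 2 and 3 agree on X4; apply X4→X3 and equate their X3 entries.
Rows 1 and 2 agree on X5; apply X5→X2, X4 and equate their X2, X4 entries.
Rows 1 and 2 agree on X4; apply X4→X3 and equate their X3 entries.
Rows 1 and 2 agree on X3; apply X3→X1, X2 and equate their X1, X2 entries.
Row 1 is now all distinguished symbols — the join is lossless.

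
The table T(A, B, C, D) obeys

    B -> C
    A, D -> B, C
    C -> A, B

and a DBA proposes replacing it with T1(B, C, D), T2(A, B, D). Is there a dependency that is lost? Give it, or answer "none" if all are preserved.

none

B → C lies within T1.
A, D → B, C: restricted closure across fragments reaches B, C.
C → A, B: restricted closure across fragments reaches A, B.
Every dependency is enforceable on the fragments, so the decomposition is dependency-preserving.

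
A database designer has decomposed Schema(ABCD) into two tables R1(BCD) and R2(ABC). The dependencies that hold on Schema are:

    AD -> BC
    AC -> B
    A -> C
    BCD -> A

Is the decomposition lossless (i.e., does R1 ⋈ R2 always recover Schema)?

Common attributes: R1 ∩ R2 = {BC}.
No dependency enlarges {BC}, so (BC)⁺ = {BC}.
The closure contains neither all of R1 = {BCD} nor all of R2 = {ABC}, so the common attributes are not a superkey of either fragment. The join is lossy.

No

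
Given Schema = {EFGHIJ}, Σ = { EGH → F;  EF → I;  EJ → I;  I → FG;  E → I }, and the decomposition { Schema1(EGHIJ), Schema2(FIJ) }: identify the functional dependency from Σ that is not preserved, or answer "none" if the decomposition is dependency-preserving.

none

EGH → F: restricted closure across fragments reaches F.
EF → I: restricted closure across fragments reaches I.
EJ → I lies within Schema1.
I → FG: restricted closure across fragments reaches FG.
E → I lies within Schema1.
Every dependency is enforceable on the fragments, so the decomposition is dependency-preserving.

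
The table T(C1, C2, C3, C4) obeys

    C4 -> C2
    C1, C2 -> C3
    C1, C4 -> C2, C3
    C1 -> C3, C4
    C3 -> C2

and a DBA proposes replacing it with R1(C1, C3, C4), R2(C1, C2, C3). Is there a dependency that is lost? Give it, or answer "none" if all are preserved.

C4 -> C2

Check C4 → C2: no single fragment contains all of {C2, C4}, and the restricted closure of {C4} across the fragments never reaches {C2}.
C1, C2 → C3 is preserved.
C1, C4 → C2, C3 is preserved.
C1 → C3, C4 is preserved.
C3 → C2 is preserved.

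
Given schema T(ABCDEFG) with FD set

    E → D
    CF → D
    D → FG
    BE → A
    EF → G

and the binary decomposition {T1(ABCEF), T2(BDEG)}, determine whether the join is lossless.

Common attributes: T1 ∩ T2 = {BE}.
Closure of {BE}: E → D applies, adding D; D → FG applies, adding FG; BE → A applies, adding A. So (BE)⁺ = {ABDEFG}.
This closure contains every attribute of T2, so T1 ∩ T2 → T2. The join is lossless.

Yes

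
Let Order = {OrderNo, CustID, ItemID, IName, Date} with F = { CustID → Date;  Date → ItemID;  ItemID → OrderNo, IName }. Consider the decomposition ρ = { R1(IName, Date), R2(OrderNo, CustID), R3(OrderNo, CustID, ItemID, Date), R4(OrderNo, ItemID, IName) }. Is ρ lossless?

Yes

Chase test. Columns are OrderNo, CustID, ItemID, IName, Date; row i has aⱼ where attribute j ∈ Ri, else bᵢⱼ.
Initial tableau (one row per fragment):
  row 1: b11 b12 b13 a4 a5
  row 2: a1 a2 b23 b24 b25
  row 3: a1 a2 a3 b34 a5
  row 4: a1 b42 a3 a4 b45
Rows 2 and 3 agree on CustID; apply CustID→Date and equate their Date entries.
Rows 1 and 2 agree on Date; apply Date→ItemID and equate their ItemID entries.
Rows 1 and 3 agree on Date; apply Date→ItemID and equate their ItemID entries.
Rows 1 and 2 agree on ItemID; apply ItemID→OrderNo, IName and equate their OrderNo, IName entries.
Rows 1 and 3 agree on ItemID; apply ItemID→OrderNo, IName and equate their OrderNo, IName entries.
Row 2 is now all distinguished symbols — the join is lossless.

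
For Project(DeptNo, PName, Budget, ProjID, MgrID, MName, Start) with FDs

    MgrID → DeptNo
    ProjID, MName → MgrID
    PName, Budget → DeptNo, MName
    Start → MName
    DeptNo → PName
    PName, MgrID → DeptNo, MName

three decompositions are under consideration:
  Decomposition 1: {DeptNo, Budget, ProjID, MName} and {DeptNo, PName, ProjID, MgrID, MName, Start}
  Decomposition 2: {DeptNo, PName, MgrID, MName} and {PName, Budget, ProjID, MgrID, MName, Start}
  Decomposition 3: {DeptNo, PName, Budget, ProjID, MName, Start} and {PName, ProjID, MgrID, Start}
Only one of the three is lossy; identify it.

Decomposition 1

Decomposition 1: common = {DeptNo, ProjID, MName}, closure = {DeptNo, PName, ProjID, MgrID, MName} → lossy.
Decomposition 2: common = {PName, MgrID, MName}, closure = {DeptNo, PName, MgrID, MName} → lossless.
Decomposition 3: common = {PName, ProjID, Start}, closure = {DeptNo, PName, ProjID, MgrID, MName, Start} → lossless.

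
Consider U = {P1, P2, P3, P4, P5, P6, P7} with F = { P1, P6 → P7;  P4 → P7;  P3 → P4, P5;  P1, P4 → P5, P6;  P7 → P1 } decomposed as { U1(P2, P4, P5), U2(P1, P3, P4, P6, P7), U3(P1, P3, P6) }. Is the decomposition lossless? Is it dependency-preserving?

lossy but dependency-preserving

Lossless test (chase): Rows 2 and 3 agree on P1, P6; apply P1, P6→P7 and equate their P7 entries. Rows 1 and 2 agree on P4; apply P4→P7 and equate their P7 entries. Rows 2 and 3 agree on P3; apply P3→P4, P5 and equate their P4, P5 entries. Rows 1 and 2 agree on P7; apply P7→P1 and equate their P1 entries. Rows 1 and 2 agree on P1, P4; apply P1, P4→P5, P6 and equate their P5, P6 entries. No row becomes fully distinguished — the join is lossy.
Dependency preservation: P3 → P4, P5; P1, P4 → P5, P6 are not contained in any single fragment, but the restricted closure of each left-hand side across the fragments still reaches the right-hand side; the remaining FDs each lie inside some fragment. All dependencies are preserved.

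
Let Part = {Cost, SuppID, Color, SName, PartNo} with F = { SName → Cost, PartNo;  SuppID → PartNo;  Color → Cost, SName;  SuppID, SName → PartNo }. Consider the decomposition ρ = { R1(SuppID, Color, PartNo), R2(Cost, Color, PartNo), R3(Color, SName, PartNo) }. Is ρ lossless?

Yes

Chase test. Columns are Cost, SuppID, Color, SName, PartNo; row i has aⱼ where attribute j ∈ Ri, else bᵢⱼ.
Initial tableau (one row per fragment):
  row 1: b11 a2 a3 b14 a5
  row 2: a1 b22 a3 b24 a5
  row 3: b31 b32 a3 a4 a5
Rows 1 and 2 agree on Color; apply Color→Cost, SName and equate their Cost, SName entries.
Rows 1 and 3 agree on Color; apply Color→Cost, SName and equate their Cost, SName entries.
Row 1 is now all distinguished symbols — the join is lossless.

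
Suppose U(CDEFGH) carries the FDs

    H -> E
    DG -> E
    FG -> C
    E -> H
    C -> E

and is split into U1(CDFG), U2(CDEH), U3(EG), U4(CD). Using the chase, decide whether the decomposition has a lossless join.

Yes

Chase test. Columns are CDEFGH; row i has aⱼ where attribute j ∈ Ui, else bᵢⱼ.
Initial tableau (one row per fragment):
  row 1: a1 a2 b13 a4 a5 b16
  row 2: a1 a2 a3 b24 b25 a6
  row 3: b31 b32 a3 b34 a5 b36
  row 4: a1 a2 b43 b44 b45 b46
Rows 2 and 3 agree on E; apply E→H and equate their H entries.
Rows 1 and 2 agree on C; apply C→E and equate their E entries.
Rows 1 and 4 agree on C; apply C→E and equate their E entries.
Rows 1 and 2 agree on E; apply E→H and equate their H entries.
Rows 1 and 4 agree on E; apply E→H and equate their H entries.
Row 1 is now all distinguished symbols — the join is lossless.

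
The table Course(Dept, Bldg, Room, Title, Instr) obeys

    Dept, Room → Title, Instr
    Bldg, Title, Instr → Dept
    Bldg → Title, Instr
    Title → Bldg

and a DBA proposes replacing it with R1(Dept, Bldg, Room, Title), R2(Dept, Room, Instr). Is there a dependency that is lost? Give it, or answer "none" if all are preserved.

Check Bldg → Title, Instr: no single fragment contains all of {Bldg, Title, Instr}, and the restricted closure of {Bldg} across the fragments never reaches {Title, Instr}.
Dept, Room → Title, Instr is preserved.
Bldg, Title, Instr → Dept is preserved.
Title → Bldg is preserved.

Bldg → Title, Instr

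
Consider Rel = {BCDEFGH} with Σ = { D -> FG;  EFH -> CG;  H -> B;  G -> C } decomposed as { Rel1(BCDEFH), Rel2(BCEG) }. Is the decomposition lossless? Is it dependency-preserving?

lossy and not dependency-preserving

Lossless test: (BCE)⁺ = {BCE}, which is a superkey of neither fragment — lossy.
Dependency preservation: the restricted closure of {D} across the fragments never reaches {FG}, so D → FG cannot be enforced without a join — not preserved.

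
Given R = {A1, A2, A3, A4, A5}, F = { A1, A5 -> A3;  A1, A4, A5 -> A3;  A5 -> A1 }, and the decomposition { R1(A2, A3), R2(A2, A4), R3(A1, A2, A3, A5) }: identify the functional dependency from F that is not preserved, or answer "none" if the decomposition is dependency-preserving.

A1, A5 → A3 lies within R3.
A1, A4, A5 → A3: restricted closure across fragments reaches A3.
A5 → A1 lies within R3.
Every dependency is enforceable on the fragments, so the decomposition is dependency-preserving.

none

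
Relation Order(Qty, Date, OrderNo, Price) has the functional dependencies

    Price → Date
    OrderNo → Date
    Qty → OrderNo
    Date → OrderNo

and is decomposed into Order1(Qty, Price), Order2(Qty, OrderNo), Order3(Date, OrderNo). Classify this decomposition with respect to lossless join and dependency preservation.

Lossless test (chase): Rows 2 and 3 agree on OrderNo; apply OrderNo→Date and equate their Date entries. Rows 1 and 2 agree on Qty; apply Qty→OrderNo and equate their OrderNo entries. Rows 1 and 2 agree on OrderNo; apply OrderNo→Date and equate their Date entries. Row 1 is now all distinguished symbols — the join is lossless.
Dependency preservation: the restricted closure of {Price} across the fragments never reaches {Date}, so Price → Date cannot be enforced without a join — not preserved.

lossless but not dependency-preserving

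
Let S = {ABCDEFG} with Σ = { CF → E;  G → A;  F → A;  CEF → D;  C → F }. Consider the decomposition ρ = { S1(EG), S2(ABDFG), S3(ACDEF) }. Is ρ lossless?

No

Chase test. Columns are ABCDEFG; row i has aⱼ where attribute j ∈ Si, else bᵢⱼ.
Initial tableau (one row per fragment):
  row 1: b11 b12 b13 b14 a5 b16 a7
  row 2: a1 a2 b23 a4 b25 a6 a7
  row 3: a1 b32 a3 a4 a5 a6 b37
Rows 1 and 2 agree on G; apply G→A and equate their A entries.
No row becomes fully distinguished — the join is lossy.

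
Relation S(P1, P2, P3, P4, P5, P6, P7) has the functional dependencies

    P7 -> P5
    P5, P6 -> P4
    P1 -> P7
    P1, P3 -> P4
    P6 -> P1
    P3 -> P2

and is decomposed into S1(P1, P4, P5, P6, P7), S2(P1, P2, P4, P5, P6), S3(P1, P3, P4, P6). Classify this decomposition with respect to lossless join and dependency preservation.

Lossless test (chase): Rows 1 and 2 agree on P1; apply P1→P7 and equate their P7 entries. Rows 1 and 3 agree on P1; apply P1→P7 and equate their P7 entries. Rows 1 and 3 agree on P7; apply P7→P5 and equate their P5 entries. No row becomes fully distinguished — the join is lossy.
Dependency preservation: the restricted closure of {P3} across the fragments never reaches {P2}, so P3 → P2 cannot be enforced without a join — not preserved.

lossy and not dependency-preserving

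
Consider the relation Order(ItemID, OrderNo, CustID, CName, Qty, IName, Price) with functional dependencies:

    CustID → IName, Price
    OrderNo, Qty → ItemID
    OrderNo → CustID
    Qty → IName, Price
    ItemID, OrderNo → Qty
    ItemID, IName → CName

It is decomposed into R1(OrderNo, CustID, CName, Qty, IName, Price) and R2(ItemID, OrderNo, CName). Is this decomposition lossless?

No

Common attributes: R1 ∩ R2 = {OrderNo, CName}.
Closure of {OrderNo, CName}: OrderNo → CustID applies, adding CustID; CustID → IName, Price applies, adding IName, Price. So (OrderNo, CName)⁺ = {OrderNo, CustID, CName, IName, Price}.
The closure contains neither all of R1 = {OrderNo, CustID, CName, Qty, IName, Price} nor all of R2 = {ItemID, OrderNo, CName}, so the common attributes are not a superkey of either fragment. The join is lossy.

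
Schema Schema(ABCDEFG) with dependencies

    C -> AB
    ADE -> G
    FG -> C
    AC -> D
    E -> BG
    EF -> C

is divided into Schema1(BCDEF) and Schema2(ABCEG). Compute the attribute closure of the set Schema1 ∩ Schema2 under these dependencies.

ABCDEG

Schema1 ∩ Schema2 = {BCE}.
C → AB applies, adding A
AC → D applies, adding D
E → BG applies, adding G
Closure: {ABCDEG}.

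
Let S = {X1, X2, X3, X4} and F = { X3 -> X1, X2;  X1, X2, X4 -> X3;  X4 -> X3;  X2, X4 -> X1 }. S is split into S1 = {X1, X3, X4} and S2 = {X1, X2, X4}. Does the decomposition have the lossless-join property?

Yes

Common attributes: S1 ∩ S2 = {X1, X4}.
Closure of {X1, X4}: X4 → X3 applies, adding X3; X3 → X1, X2 applies, adding X2. So (X1, X4)⁺ = {X1, X2, X3, X4}.
This closure contains every attribute of S1, so S1 ∩ S2 → S1. The join is lossless.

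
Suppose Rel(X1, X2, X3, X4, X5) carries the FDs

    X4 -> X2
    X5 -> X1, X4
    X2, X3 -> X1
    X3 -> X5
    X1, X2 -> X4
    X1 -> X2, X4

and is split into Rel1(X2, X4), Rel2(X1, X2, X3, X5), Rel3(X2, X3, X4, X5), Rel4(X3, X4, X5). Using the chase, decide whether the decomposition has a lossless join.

Chase test. Columns are X1, X2, X3, X4, X5; row i has aⱼ where attribute j ∈ Reli, else bᵢⱼ.
Initial tableau (one row per fragment):
  row 1: b11 a2 b13 a4 b15
  row 2: a1 a2 a3 b24 a5
  row 3: b31 a2 a3 a4 a5
  row 4: b41 b42 a3 a4 a5
Rows 1 and 4 agree on X4; apply X4→X2 and equate their X2 entries.
Rows 2 and 3 agree on X5; apply X5→X1, X4 and equate their X1, X4 entries.
Rows 2 and 4 agree on X5; apply X5→X1, X4 and equate their X1, X4 entries.
Row 2 is now all distinguished symbols — the join is lossless.

Yes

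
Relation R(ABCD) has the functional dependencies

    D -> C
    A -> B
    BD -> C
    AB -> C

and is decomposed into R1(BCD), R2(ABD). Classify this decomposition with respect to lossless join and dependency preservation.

lossless but not dependency-preserving

Lossless test: (BD)⁺ = {BCD}, which contains all of one fragment — lossless.
Dependency preservation: the restricted closure of {AB} across the fragments never reaches {C}, so AB → C cannot be enforced without a join — not preserved.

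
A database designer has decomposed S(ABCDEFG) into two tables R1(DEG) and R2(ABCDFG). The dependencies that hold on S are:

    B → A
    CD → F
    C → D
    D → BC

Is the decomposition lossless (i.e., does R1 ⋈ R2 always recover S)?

Common attributes: R1 ∩ R2 = {DG}.
Closure of {DG}: D → BC applies, adding BC; B → A applies, adding A; CD → F applies, adding F. So (DG)⁺ = {ABCDFG}.
This closure contains every attribute of R2, so R1 ∩ R2 → R2. The join is lossless.

Yes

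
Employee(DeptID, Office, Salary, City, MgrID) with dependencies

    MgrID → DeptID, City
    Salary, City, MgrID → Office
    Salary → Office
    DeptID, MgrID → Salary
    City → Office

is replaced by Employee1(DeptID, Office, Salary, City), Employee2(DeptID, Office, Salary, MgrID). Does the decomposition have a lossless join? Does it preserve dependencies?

lossy and not dependency-preserving

Lossless test: (DeptID, Office, Salary)⁺ = {DeptID, Office, Salary}, which is a superkey of neither fragment — lossy.
Dependency preservation: the restricted closure of {MgrID} across the fragments never reaches {DeptID, City}, so MgrID → DeptID, City cannot be enforced without a join — not preserved.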